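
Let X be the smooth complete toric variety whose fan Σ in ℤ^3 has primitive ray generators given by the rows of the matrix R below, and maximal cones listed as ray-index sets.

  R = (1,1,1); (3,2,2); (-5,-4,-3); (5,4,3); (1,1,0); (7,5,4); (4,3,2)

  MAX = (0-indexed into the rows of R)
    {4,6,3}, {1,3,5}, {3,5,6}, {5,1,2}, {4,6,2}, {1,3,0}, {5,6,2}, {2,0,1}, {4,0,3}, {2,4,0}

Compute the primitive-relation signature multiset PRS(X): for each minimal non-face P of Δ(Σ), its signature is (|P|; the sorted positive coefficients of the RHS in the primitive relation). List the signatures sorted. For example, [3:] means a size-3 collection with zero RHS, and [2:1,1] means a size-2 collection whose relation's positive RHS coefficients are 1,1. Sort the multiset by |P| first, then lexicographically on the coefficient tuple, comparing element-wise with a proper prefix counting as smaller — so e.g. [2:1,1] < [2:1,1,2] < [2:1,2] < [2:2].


Σ has 6 primitive collections:

  P={2,3}:  v_{2} + v_{3} = 0 — sig = [2:]
  P={0,6}:  v_{0} + v_{6} = v_{3} — sig = [2:1]
  P={1,4}:  v_{1} + v_{4} = v_{6} — sig = [2:1]
  P={1,6}:  v_{1} + v_{6} = v_{5} — sig = [2:1]
  P={0,5}:  v_{0} + v_{5} = v_{1} + v_{3} — sig = [2:1,1]
  P={4,5}:  v_{4} + v_{5} = 2·v_{6} — sig = [2:2]

so the primitive-relation signature multiset is
    |P|=2: 6 collections, coeffs (), (1), (1), (1), (1,1), (2)


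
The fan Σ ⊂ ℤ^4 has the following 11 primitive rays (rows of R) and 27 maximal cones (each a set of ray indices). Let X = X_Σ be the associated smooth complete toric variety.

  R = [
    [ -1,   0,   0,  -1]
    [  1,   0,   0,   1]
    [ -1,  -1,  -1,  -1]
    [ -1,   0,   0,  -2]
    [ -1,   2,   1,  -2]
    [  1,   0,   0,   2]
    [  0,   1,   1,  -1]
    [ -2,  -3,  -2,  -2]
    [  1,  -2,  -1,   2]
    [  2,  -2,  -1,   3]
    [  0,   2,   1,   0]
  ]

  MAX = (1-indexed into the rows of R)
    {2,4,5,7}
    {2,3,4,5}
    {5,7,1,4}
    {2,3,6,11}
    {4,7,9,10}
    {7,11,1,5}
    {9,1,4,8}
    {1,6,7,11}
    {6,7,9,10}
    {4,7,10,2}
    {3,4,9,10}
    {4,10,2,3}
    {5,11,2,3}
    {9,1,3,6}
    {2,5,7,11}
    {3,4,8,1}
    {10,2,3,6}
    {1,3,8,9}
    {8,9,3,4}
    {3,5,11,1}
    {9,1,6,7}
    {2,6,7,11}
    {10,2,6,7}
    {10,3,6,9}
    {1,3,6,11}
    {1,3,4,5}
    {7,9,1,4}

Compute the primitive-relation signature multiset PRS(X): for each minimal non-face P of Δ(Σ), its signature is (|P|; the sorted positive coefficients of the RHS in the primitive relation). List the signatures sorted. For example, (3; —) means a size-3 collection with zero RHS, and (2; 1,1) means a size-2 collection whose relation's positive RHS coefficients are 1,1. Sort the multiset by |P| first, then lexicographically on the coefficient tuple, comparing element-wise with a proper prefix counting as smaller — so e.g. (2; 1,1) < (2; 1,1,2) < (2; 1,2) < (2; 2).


18 collections generate NE(X_Σ); each relation:

  • {1,2}:  v_{1} + v_{2} = 0  →  sig = (2; —)
  • {4,6}:  v_{4} + v_{6} = 0  →  sig = (2; —)
  • {5,9}:  v_{5} + v_{9} = 0  →  sig = (2; —)
  • {1,10}:  v_{1} + v_{10} = v_{9}  →  sig = (2; 1)
  • {2,9}:  v_{2} + v_{9} = v_{10}  →  sig = (2; 1)
  • {3,7}:  v_{3} + v_{7} = v_{4}  →  sig = (2; 1)
  • {4,11}:  v_{4} + v_{11} = v_{5}  →  sig = (2; 1)
  • {5,6}:  v_{5} + v_{6} = v_{11}  →  sig = (2; 1)
  • {5,10}:  v_{5} + v_{10} = v_{2}  →  sig = (2; 1)
  • {9,11}:  v_{9} + v_{11} = v_{6}  →  sig = (2; 1)
  • {8,11}:  v_{8} + v_{11} = v_{1} + v_{3}  →  sig = (2; 1,1)
  • {10,11}:  v_{10} + v_{11} = v_{2} + v_{6}  →  sig = (2; 1,1)
  • {2,8}:  v_{2} + v_{8} = v_{3} + v_{4} + v_{9}  →  sig = (2; 1,1,1)
  • {5,8}:  v_{5} + v_{8} = v_{1} + v_{3} + v_{4}  →  sig = (2; 1,1,1)
  • {6,8}:  v_{6} + v_{8} = v_{1} + v_{3} + v_{9}  →  sig = (2; 1,1,1)
  • {7,8}:  v_{7} + v_{8} = v_{1} + 2·v_{4} + v_{9}  →  sig = (2; 1,1,2)
  • {8,10}:  v_{8} + v_{10} = v_{3} + v_{4} + 2·v_{9}  →  sig = (2; 1,1,2)
  • {1,3,4,9}:  v_{1} + v_{3} + v_{4} + v_{9} = v_{8}  →  sig = (4; 1)

so the primitive-relation signature multiset is
{ (2; —) ×3,  (2; 1) ×7,  (2; 1,1) ×2,  (2; 1,1,1) ×3,  (2; 1,1,2) ×2,  (4; 1) }


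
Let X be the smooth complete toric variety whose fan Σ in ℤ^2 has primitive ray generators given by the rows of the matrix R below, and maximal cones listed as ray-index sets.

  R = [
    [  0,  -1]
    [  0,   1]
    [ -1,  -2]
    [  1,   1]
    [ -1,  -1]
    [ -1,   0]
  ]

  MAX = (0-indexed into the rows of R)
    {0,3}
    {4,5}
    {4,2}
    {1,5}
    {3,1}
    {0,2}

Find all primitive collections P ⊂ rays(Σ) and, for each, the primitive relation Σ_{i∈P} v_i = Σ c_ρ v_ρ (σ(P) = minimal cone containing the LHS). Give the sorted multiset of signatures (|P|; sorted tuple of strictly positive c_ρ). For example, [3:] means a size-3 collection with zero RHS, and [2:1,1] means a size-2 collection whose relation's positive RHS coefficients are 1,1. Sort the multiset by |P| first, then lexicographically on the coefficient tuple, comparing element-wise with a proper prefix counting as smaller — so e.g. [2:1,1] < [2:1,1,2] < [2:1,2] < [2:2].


The 9 primitive collections of Σ (r=6, n=2):

  {0,1}:  v_{0} + v_{1} = 0 ; sig = [2:]
  {3,4}:  v_{3} + v_{4} = 0 ; sig = [2:]
  {0,4}:  v_{0} + v_{4} = v_{2} ; sig = [2:1]
  {0,5}:  v_{0} + v_{5} = v_{4} ; sig = [2:1]
  {1,2}:  v_{1} + v_{2} = v_{4} ; sig = [2:1]
  {1,4}:  v_{1} + v_{4} = v_{5} ; sig = [2:1]
  {2,3}:  v_{2} + v_{3} = v_{0} ; sig = [2:1]
  {3,5}:  v_{3} + v_{5} = v_{1} ; sig = [2:1]
  {2,5}:  v_{2} + v_{5} = 2·v_{4} ; sig = [2:2]

Hence PRS(X_Σ) =
{ [2:] ×2,  [2:1] ×6,  [2:2] }


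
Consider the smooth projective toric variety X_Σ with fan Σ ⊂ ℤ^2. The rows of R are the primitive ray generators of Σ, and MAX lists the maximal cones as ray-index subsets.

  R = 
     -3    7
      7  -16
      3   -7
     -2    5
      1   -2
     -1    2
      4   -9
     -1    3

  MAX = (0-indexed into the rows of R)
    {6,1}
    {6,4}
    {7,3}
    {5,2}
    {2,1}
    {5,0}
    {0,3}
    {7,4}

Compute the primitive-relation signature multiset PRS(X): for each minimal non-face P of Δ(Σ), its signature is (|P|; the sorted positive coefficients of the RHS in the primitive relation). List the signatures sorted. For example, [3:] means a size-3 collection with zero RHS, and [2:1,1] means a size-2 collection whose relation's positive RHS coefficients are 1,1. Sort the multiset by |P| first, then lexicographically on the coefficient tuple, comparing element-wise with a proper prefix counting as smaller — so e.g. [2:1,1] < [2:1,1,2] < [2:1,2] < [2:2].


Σ has 20 primitive collections:

  • {0,2}:  v_{0} + v_{2} = 0  ⇒ sig = [2:]
  • {4,5}:  v_{4} + v_{5} = 0  ⇒ sig = [2:]
  • {0,1}:  v_{0} + v_{1} = v_{6}  ⇒ sig = [2:1]
  • {0,4}:  v_{0} + v_{4} = v_{3}  ⇒ sig = [2:1]
  • {0,6}:  v_{0} + v_{6} = v_{4}  ⇒ sig = [2:1]
  • {2,3}:  v_{2} + v_{3} = v_{4}  ⇒ sig = [2:1]
  • {2,4}:  v_{2} + v_{4} = v_{6}  ⇒ sig = [2:1]
  • {2,6}:  v_{2} + v_{6} = v_{1}  ⇒ sig = [2:1]
  • {3,4}:  v_{3} + v_{4} = v_{7}  ⇒ sig = [2:1]
  • {3,5}:  v_{3} + v_{5} = v_{0}  ⇒ sig = [2:1]
  • {5,6}:  v_{5} + v_{6} = v_{2}  ⇒ sig = [2:1]
  • {5,7}:  v_{5} + v_{7} = v_{3}  ⇒ sig = [2:1]
  • {1,3}:  v_{1} + v_{3} = v_{4} + v_{6}  ⇒ sig = [2:1,1]
  • {1,7}:  v_{1} + v_{7} = 2·v_{4} + v_{6}  ⇒ sig = [2:1,2]
  • {0,7}:  v_{0} + v_{7} = 2·v_{3}  ⇒ sig = [2:2]
  • {1,4}:  v_{1} + v_{4} = 2·v_{6}  ⇒ sig = [2:2]
  • {1,5}:  v_{1} + v_{5} = 2·v_{2}  ⇒ sig = [2:2]
  • {2,7}:  v_{2} + v_{7} = 2·v_{4}  ⇒ sig = [2:2]
  • {3,6}:  v_{3} + v_{6} = 2·v_{4}  ⇒ sig = [2:2]
  • {6,7}:  v_{6} + v_{7} = 3·v_{4}  ⇒ sig = [2:3]

so the primitive-relation signature multiset is
    |P|=2: 20 collections, coeffs (), (), (1), (1), (1), (1), (1), (1), (1), (1), (1), (1), (1,1), (1,2), (2), (2), (2), (2), (2), (3)


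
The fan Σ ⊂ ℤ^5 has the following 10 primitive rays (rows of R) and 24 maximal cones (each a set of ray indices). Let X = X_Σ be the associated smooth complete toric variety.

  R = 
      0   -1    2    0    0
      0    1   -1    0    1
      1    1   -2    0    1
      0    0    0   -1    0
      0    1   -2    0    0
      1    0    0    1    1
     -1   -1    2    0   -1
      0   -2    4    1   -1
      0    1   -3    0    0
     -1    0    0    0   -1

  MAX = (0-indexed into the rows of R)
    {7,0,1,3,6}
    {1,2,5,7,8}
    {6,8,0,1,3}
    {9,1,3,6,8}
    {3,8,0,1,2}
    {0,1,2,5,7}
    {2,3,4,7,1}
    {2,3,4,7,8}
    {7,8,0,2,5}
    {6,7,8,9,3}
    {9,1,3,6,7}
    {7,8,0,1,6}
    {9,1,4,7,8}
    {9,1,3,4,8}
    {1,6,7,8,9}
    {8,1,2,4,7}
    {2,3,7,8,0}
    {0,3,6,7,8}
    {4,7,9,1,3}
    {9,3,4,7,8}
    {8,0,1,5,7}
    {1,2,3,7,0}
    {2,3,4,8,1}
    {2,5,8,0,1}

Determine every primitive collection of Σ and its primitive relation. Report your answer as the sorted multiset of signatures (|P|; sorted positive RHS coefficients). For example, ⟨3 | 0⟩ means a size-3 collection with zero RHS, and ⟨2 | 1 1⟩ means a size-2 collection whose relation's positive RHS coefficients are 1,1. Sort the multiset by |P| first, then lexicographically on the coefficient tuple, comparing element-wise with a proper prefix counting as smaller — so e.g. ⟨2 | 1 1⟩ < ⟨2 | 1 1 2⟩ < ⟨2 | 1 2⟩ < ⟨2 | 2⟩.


Minimal non-faces — 11 found among 10 rays, 24 max cones:

  {0,4}:  v_{0} + v_{4} = 0  so sig = ⟨2 | 0⟩
  {2,6}:  v_{2} + v_{6} = 0  so sig = ⟨2 | 0⟩
  {0,9}:  v_{0} + v_{9} = v_{6}  so sig = ⟨2 | 1⟩
  {2,9}:  v_{2} + v_{9} = v_{4}  so sig = ⟨2 | 1⟩
  {4,6}:  v_{4} + v_{6} = v_{9}  so sig = ⟨2 | 1⟩
  {3,5}:  v_{3} + v_{5} = v_{0} + v_{2}  so sig = ⟨2 | 1 1⟩
  {5,9}:  v_{5} + v_{9} = v_{1} + v_{7} + v_{8}  so sig = ⟨2 | 1 1 1⟩
  {4,5}:  v_{4} + v_{5} = v_{1} + v_{2} + v_{7} + v_{8}  so sig = ⟨2 | 1 1 1 1⟩
  {5,6}:  v_{5} + v_{6} = v_{0} + v_{1} + v_{7} + v_{8}  so sig = ⟨2 | 1 1 1 1⟩
  {1,3,7,8}:  v_{1} + v_{3} + v_{7} + v_{8} = 0  so sig = ⟨4 | 0⟩
  {0,1,2,7,8}:  v_{0} + v_{1} + v_{2} + v_{7} + v_{8} = v_{5}  so sig = ⟨5 | 1⟩

so the primitive-relation signature multiset is
{ ⟨2 | 0⟩ ×2,  ⟨2 | 1⟩ ×3,  ⟨2 | 1 1⟩,  ⟨2 | 1 1 1⟩,  ⟨2 | 1 1 1 1⟩ ×2,  ⟨4 | 0⟩,  ⟨5 | 1⟩ }


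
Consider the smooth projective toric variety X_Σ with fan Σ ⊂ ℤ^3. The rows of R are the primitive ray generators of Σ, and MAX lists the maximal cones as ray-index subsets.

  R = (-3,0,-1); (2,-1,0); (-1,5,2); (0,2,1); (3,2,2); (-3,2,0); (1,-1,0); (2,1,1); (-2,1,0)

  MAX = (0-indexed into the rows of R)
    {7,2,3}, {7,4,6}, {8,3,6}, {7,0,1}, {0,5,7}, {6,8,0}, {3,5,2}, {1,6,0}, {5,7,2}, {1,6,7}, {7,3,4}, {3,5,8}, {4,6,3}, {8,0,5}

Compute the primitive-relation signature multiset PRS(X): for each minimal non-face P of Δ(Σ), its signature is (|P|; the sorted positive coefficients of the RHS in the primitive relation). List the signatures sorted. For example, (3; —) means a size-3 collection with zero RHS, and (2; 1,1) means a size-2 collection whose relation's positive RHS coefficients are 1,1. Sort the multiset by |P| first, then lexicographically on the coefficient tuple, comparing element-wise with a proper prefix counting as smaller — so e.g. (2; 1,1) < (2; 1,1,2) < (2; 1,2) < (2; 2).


|primitive collections| = 18. Relations:

  • {1,8}:  v_{1} + v_{8} = 0  ⟹  sig = (2; —)
  • {0,3}:  v_{0} + v_{3} = v_{5}  ⟹  sig = (2; 1)
  • {0,4}:  v_{0} + v_{4} = v_{3}  ⟹  sig = (2; 1)
  • {1,3}:  v_{1} + v_{3} = v_{7}  ⟹  sig = (2; 1)
  • {5,6}:  v_{5} + v_{6} = v_{8}  ⟹  sig = (2; 1)
  • {7,8}:  v_{7} + v_{8} = v_{3}  ⟹  sig = (2; 1)
  • {1,5}:  v_{1} + v_{5} = v_{0} + v_{7}  ⟹  sig = (2; 1,1)
  • {0,2}:  v_{0} + v_{2} = 2·v_{5} + v_{7}  ⟹  sig = (2; 1,2)
  • {1,2}:  v_{1} + v_{2} = v_{5} + 2·v_{7}  ⟹  sig = (2; 1,2)
  • {1,4}:  v_{1} + v_{4} = v_{6} + 2·v_{7}  ⟹  sig = (2; 1,2)
  • {2,8}:  v_{2} + v_{8} = 2·v_{3} + v_{5}  ⟹  sig = (2; 1,2)
  • {4,8}:  v_{4} + v_{8} = 2·v_{3} + v_{6}  ⟹  sig = (2; 1,2)
  • {2,4}:  v_{2} + v_{4} = 3·v_{3} + v_{7}  ⟹  sig = (2; 1,3)
  • {2,6}:  v_{2} + v_{6} = 2·v_{3}  ⟹  sig = (2; 2)
  • {4,5}:  v_{4} + v_{5} = 2·v_{3}  ⟹  sig = (2; 2)
  • {0,6,7}:  v_{0} + v_{6} + v_{7} = 0  ⟹  sig = (3; —)
  • {3,5,7}:  v_{3} + v_{5} + v_{7} = v_{2}  ⟹  sig = (3; 1)
  • {3,6,7}:  v_{3} + v_{6} + v_{7} = v_{4}  ⟹  sig = (3; 1)

so the primitive-relation signature multiset is
    (2; —)
    (2; 1)
    (2; 1)
    (2; 1)
    (2; 1)
    (2; 1)
    (2; 1,1)
    (2; 1,2)
    (2; 1,2)
    (2; 1,2)
    (2; 1,2)
    (2; 1,2)
    (2; 1,3)
    (2; 2)
    (2; 2)
    (3; —)
    (3; 1)
    (3; 1)


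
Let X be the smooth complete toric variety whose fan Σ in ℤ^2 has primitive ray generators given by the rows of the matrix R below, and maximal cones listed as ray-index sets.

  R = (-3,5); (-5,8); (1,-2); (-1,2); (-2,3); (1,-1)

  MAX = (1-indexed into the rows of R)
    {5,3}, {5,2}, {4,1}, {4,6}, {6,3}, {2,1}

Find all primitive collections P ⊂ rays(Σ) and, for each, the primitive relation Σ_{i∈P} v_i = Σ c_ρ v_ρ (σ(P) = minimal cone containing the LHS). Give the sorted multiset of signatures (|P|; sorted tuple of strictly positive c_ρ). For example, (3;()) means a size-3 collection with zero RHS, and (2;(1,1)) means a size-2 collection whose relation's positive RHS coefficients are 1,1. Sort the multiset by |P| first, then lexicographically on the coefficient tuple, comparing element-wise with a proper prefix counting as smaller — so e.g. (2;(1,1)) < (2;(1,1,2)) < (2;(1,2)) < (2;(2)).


Minimal non-faces — 9 found among 6 rays, 6 max cones:

  P = {3,4}:  v_{3} + v_{4} = 0  ⟹  sig = (2;())
  P = {1,3}:  v_{1} + v_{3} = v_{5}  ⟹  sig = (2;(1))
  P = {1,5}:  v_{1} + v_{5} = v_{2}  ⟹  sig = (2;(1))
  P = {4,5}:  v_{4} + v_{5} = v_{1}  ⟹  sig = (2;(1))
  P = {5,6}:  v_{5} + v_{6} = v_{4}  ⟹  sig = (2;(1))
  P = {2,6}:  v_{2} + v_{6} = v_{1} + v_{4}  ⟹  sig = (2;(1,1))
  P = {1,6}:  v_{1} + v_{6} = 2·v_{4}  ⟹  sig = (2;(2))
  P = {2,3}:  v_{2} + v_{3} = 2·v_{5}  ⟹  sig = (2;(2))
  P = {2,4}:  v_{2} + v_{4} = 2·v_{1}  ⟹  sig = (2;(2))

Hence PRS(X_Σ) =
    (2;())
    (2;(1))
    (2;(1))
    (2;(1))
    (2;(1))
    (2;(1,1))
    (2;(2))
    (2;(2))
    (2;(2))


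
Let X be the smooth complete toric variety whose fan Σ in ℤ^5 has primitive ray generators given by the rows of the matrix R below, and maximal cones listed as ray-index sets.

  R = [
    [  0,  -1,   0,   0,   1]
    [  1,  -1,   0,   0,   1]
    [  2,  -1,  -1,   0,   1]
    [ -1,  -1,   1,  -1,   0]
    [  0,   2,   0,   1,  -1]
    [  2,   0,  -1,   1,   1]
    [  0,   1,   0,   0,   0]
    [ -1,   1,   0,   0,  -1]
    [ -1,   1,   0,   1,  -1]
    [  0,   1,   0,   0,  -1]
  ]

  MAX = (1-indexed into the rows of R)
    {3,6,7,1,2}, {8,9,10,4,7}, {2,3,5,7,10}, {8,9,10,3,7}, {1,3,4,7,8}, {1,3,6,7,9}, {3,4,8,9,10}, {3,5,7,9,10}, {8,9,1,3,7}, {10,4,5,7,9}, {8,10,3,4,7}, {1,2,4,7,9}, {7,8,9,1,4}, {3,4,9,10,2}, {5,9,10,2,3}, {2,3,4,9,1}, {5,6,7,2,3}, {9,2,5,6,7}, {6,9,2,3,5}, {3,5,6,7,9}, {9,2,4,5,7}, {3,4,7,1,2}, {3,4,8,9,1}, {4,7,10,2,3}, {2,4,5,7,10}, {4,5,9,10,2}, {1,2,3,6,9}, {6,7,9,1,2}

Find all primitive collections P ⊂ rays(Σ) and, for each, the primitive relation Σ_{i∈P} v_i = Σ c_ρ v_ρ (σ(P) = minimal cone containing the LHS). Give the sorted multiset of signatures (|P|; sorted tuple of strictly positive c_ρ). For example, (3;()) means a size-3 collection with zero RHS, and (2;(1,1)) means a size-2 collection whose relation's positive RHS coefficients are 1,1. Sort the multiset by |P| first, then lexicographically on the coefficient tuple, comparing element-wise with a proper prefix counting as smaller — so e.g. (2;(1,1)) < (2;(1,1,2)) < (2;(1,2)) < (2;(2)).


11 minimal non-faces of Δ(Σ) (on 10 rays):

  P = {1,10}:  v_{1} + v_{10} = 0  ⟹  sig = (2;())
  P = {2,8}:  v_{2} + v_{8} = 0  ⟹  sig = (2;())
  P = {4,6}:  v_{4} + v_{6} = v_{2}  ⟹  sig = (2;(1))
  P = {6,10}:  v_{6} + v_{10} = v_{3} + v_{5}  ⟹  sig = (2;(1,1))
  P = {1,5}:  v_{1} + v_{5} = v_{2} + v_{7} + v_{9}  ⟹  sig = (2;(1,1,1))
  P = {5,8}:  v_{5} + v_{8} = v_{7} + v_{9} + v_{10}  ⟹  sig = (2;(1,1,1))
  P = {6,8}:  v_{6} + v_{8} = v_{3} + v_{7} + v_{9}  ⟹  sig = (2;(1,1,1))
  P = {3,4,5}:  v_{3} + v_{4} + v_{5} = v_{2} + v_{10}  ⟹  sig = (3;(1,1))
  P = {3,4,7,9}:  v_{3} + v_{4} + v_{7} + v_{9} = 0  ⟹  sig = (4;())
  P = {2,3,7,9}:  v_{2} + v_{3} + v_{7} + v_{9} = v_{6}  ⟹  sig = (4;(1))
  P = {2,7,9,10}:  v_{2} + v_{7} + v_{9} + v_{10} = v_{5}  ⟹  sig = (4;(1))

Sorted signature multiset PRS(X):
    (2;())
    (2;())
    (2;(1))
    (2;(1,1))
    (2;(1,1,1))
    (2;(1,1,1))
    (2;(1,1,1))
    (3;(1,1))
    (4;())
    (4;(1))
    (4;(1))


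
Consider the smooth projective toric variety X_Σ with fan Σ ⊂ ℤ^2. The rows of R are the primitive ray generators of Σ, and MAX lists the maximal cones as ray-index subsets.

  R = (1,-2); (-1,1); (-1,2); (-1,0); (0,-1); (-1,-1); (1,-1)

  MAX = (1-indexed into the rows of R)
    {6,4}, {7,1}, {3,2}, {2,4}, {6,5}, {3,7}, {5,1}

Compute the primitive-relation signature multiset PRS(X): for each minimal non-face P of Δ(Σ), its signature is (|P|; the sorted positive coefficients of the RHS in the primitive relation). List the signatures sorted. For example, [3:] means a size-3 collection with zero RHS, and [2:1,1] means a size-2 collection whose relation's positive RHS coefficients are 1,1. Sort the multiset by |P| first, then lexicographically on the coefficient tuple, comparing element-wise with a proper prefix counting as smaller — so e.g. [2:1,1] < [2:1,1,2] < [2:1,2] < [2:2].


|primitive collections| = 14. Relations:

  P = {1,3}:  v_{1} + v_{3} = 0  ⟹  sig = [2:]
  P = {2,7}:  v_{2} + v_{7} = 0  ⟹  sig = [2:]
  P = {1,2}:  v_{1} + v_{2} = v_{5}  ⟹  sig = [2:1]
  P = {2,5}:  v_{2} + v_{5} = v_{4}  ⟹  sig = [2:1]
  P = {3,5}:  v_{3} + v_{5} = v_{2}  ⟹  sig = [2:1]
  P = {4,5}:  v_{4} + v_{5} = v_{6}  ⟹  sig = [2:1]
  P = {4,7}:  v_{4} + v_{7} = v_{5}  ⟹  sig = [2:1]
  P = {5,7}:  v_{5} + v_{7} = v_{1}  ⟹  sig = [2:1]
  P = {3,6}:  v_{3} + v_{6} = v_{2} + v_{4}  ⟹  sig = [2:1,1]
  P = {1,4}:  v_{1} + v_{4} = 2·v_{5}  ⟹  sig = [2:2]
  P = {2,6}:  v_{2} + v_{6} = 2·v_{4}  ⟹  sig = [2:2]
  P = {3,4}:  v_{3} + v_{4} = 2·v_{2}  ⟹  sig = [2:2]
  P = {6,7}:  v_{6} + v_{7} = 2·v_{5}  ⟹  sig = [2:2]
  P = {1,6}:  v_{1} + v_{6} = 3·v_{5}  ⟹  sig = [2:3]

Signatures (|P|; sorted positive RHS coefficients), sorted:
    |P|=2: 14 collections, coeffs (), (), (1), (1), (1), (1), (1), (1), (1,1), (2), (2), (2), (2), (3)


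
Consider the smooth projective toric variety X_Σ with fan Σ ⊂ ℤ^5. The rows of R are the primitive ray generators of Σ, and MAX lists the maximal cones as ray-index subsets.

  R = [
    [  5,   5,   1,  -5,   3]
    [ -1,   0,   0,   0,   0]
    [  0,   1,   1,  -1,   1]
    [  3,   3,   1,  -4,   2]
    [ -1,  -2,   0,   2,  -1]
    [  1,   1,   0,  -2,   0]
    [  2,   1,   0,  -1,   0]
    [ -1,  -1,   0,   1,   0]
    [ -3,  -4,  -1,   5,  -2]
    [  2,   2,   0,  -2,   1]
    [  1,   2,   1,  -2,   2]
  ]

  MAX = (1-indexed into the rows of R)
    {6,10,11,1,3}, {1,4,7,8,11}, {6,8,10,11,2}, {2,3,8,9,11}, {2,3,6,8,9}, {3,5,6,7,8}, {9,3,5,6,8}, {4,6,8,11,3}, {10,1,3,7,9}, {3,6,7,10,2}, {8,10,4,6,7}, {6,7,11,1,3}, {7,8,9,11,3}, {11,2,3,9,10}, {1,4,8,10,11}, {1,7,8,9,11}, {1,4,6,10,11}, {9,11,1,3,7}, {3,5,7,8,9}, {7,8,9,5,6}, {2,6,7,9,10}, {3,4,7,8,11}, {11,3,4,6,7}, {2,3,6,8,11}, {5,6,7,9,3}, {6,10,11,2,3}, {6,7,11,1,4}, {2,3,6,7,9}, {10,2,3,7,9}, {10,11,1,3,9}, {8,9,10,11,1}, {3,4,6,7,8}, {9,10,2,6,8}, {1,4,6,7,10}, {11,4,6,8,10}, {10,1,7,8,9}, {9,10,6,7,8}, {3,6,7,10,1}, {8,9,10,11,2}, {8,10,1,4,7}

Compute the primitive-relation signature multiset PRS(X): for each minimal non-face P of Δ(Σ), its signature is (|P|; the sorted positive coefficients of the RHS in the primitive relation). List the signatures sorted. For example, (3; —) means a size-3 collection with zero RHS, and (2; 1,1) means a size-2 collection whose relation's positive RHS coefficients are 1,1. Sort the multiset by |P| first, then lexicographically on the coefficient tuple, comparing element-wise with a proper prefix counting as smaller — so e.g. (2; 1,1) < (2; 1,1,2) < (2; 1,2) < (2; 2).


The 21 primitive collections of Σ (r=11, n=5):

  P={2,4}:  v_{2} + v_{4} = v_{6} + v_{11} — sig = (2; 1,1)
  P={5,10}:  v_{5} + v_{10} = v_{7} + v_{8} — sig = (2; 1,1)
  P={2,5}:  v_{2} + v_{5} = v_{3} + v_{6} + v_{9} — sig = (2; 1,1,1)
  P={1,5}:  v_{1} + v_{5} = 2·v_{7} + v_{8} + v_{11} — sig = (2; 1,1,2)
  P={5,11}:  v_{5} + v_{11} = v_{3} + v_{7} + 2·v_{8} — sig = (2; 1,1,2)
  P={4,5}:  v_{4} + v_{5} = v_{3} + v_{6} + 2·v_{7} + 3·v_{8} — sig = (2; 1,1,2,3)
  P={1,2}:  v_{1} + v_{2} = v_{3} + 2·v_{10} — sig = (2; 1,2)
  P={4,9}:  v_{4} + v_{9} = v_{7} + 2·v_{8} — sig = (2; 1,2)
  P={2,7,8}:  v_{2} + v_{7} + v_{8} = 0 — sig = (3; —)
  P={3,8,10}:  v_{3} + v_{8} + v_{10} = v_{11} — sig = (3; 1)
  P={6,9,11}:  v_{6} + v_{9} + v_{11} = v_{8} — sig = (3; 1)
  P={7,10,11}:  v_{7} + v_{10} + v_{11} = v_{1} — sig = (3; 1)
  P={1,6,8}:  v_{1} + v_{6} + v_{8} = v_{4} + v_{10} — sig = (3; 1,1)
  P={2,7,11}:  v_{2} + v_{7} + v_{11} = v_{3} + v_{10} — sig = (3; 1,1)
  P={1,6,9}:  v_{1} + v_{6} + v_{9} = v_{7} + v_{8} + v_{10} — sig = (3; 1,1,1)
  P={3,4,10}:  v_{3} + v_{4} + v_{10} = v_{6} + v_{7} + 2·v_{11} — sig = (3; 1,1,2)
  P={1,3,8}:  v_{1} + v_{3} + v_{8} = v_{7} + 2·v_{11} — sig = (3; 1,2)
  P={1,3,4}:  v_{1} + v_{3} + v_{4} = v_{6} + 2·v_{7} + 3·v_{11} — sig = (3; 1,2,3)
  P={3,6,9,10}:  v_{3} + v_{6} + v_{9} + v_{10} = 0 — sig = (4; —)
  P={6,7,8,11}:  v_{6} + v_{7} + v_{8} + v_{11} = v_{4} — sig = (4; 1)
  P={3,6,7,8,9}:  v_{3} + v_{6} + v_{7} + v_{8} + v_{9} = v_{5} — sig = (5; 1)

Hence PRS(X_Σ) =
    (2; 1,1)
    (2; 1,1)
    (2; 1,1,1)
    (2; 1,1,2)
    (2; 1,1,2)
    (2; 1,1,2,3)
    (2; 1,2)
    (2; 1,2)
    (3; —)
    (3; 1)
    (3; 1)
    (3; 1)
    (3; 1,1)
    (3; 1,1)
    (3; 1,1,1)
    (3; 1,1,2)
    (3; 1,2)
    (3; 1,2,3)
    (4; —)
    (4; 1)
    (5; 1)


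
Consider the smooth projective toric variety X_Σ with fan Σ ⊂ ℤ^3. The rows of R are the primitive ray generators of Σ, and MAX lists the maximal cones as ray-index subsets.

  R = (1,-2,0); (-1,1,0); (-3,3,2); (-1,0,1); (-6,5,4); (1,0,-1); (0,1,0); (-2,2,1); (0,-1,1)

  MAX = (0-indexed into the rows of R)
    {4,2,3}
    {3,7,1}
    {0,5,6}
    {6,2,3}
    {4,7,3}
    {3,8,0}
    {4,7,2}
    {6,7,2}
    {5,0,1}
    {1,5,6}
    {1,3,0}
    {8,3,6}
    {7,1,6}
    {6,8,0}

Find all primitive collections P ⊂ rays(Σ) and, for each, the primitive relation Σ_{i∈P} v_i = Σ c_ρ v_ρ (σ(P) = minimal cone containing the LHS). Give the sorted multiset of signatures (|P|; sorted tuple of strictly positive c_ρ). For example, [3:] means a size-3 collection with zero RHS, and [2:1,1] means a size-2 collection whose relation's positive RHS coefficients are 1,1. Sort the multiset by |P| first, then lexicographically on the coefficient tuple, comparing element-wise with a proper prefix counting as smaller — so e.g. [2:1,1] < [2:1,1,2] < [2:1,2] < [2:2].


|primitive collections| = 20. Relations:

  {3,5}:  v_{3} + v_{5} = 0  →  sig = [2:]
  {0,7}:  v_{0} + v_{7} = v_{3}  →  sig = [2:1]
  {1,8}:  v_{1} + v_{8} = v_{3}  →  sig = [2:1]
  {2,5}:  v_{2} + v_{5} = v_{6} + v_{7}  →  sig = [2:1,1]
  {4,5}:  v_{4} + v_{5} = v_{2} + v_{7}  →  sig = [2:1,1]
  {5,7}:  v_{5} + v_{7} = v_{1} + v_{6}  →  sig = [2:1,1]
  {5,8}:  v_{5} + v_{8} = v_{0} + v_{6}  →  sig = [2:1,1]
  {4,8}:  v_{4} + v_{8} = v_{2} + 3·v_{3} + v_{6}  →  sig = [2:1,1,3]
  {0,2}:  v_{0} + v_{2} = 2·v_{3} + v_{6}  →  sig = [2:1,2]
  {0,4}:  v_{0} + v_{4} = v_{2} + 2·v_{3}  →  sig = [2:1,2]
  {7,8}:  v_{7} + v_{8} = 2·v_{3} + v_{6}  →  sig = [2:1,2]
  {1,4}:  v_{1} + v_{4} = v_{3} + 3·v_{7}  →  sig = [2:1,3]
  {1,2}:  v_{1} + v_{2} = 2·v_{7}  →  sig = [2:2]
  {4,6}:  v_{4} + v_{6} = 2·v_{2}  →  sig = [2:2]
  {2,8}:  v_{2} + v_{8} = 3·v_{3} + 2·v_{6}  →  sig = [2:2,3]
  {0,1,6}:  v_{0} + v_{1} + v_{6} = 0  →  sig = [3:]
  {0,3,6}:  v_{0} + v_{3} + v_{6} = v_{8}  →  sig = [3:1]
  {1,3,6}:  v_{1} + v_{3} + v_{6} = v_{7}  →  sig = [3:1]
  {2,3,7}:  v_{2} + v_{3} + v_{7} = v_{4}  →  sig = [3:1]
  {3,6,7}:  v_{3} + v_{6} + v_{7} = v_{2}  →  sig = [3:1]

so the primitive-relation signature multiset is
[[2:], [2:1], [2:1], [2:1,1], [2:1,1], [2:1,1], [2:1,1], [2:1,1,3], [2:1,2], [2:1,2], [2:1,2], [2:1,3], [2:2], [2:2], [2:2,3], [3:], [3:1], [3:1], [3:1], [3:1]]


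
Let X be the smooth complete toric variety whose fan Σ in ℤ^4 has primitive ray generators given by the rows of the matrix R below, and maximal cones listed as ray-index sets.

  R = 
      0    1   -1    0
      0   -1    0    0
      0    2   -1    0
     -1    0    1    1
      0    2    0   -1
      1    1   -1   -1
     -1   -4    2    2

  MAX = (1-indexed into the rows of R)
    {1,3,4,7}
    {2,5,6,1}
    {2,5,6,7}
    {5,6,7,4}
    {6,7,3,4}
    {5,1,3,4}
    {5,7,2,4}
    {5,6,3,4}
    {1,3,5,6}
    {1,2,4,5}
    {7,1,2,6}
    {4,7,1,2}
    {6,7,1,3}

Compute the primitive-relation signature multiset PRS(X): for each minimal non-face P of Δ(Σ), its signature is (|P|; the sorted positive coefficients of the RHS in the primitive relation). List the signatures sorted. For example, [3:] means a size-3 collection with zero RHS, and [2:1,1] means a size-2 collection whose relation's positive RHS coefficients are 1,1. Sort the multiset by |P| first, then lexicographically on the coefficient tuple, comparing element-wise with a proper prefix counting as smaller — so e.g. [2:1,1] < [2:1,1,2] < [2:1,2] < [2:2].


|primitive collections| = 5. Relations:

  P = {2,3}:  v_{2} + v_{3} = v_{1}  so sig = [2:1]
  P = {2,4,6}:  v_{2} + v_{4} + v_{6} = 0  so sig = [3:]
  P = {1,4,6}:  v_{1} + v_{4} + v_{6} = v_{3}  so sig = [3:1]
  P = {3,5,7}:  v_{3} + v_{5} + v_{7} = v_{4}  so sig = [3:1]
  P = {1,5,7}:  v_{1} + v_{5} + v_{7} = v_{2} + v_{4}  so sig = [3:1,1]

Sorted signature multiset PRS(X):
    |P|=2: 1 collection, coeffs (1)
    |P|=3: 4 collections, coeffs (), (1), (1), (1,1)


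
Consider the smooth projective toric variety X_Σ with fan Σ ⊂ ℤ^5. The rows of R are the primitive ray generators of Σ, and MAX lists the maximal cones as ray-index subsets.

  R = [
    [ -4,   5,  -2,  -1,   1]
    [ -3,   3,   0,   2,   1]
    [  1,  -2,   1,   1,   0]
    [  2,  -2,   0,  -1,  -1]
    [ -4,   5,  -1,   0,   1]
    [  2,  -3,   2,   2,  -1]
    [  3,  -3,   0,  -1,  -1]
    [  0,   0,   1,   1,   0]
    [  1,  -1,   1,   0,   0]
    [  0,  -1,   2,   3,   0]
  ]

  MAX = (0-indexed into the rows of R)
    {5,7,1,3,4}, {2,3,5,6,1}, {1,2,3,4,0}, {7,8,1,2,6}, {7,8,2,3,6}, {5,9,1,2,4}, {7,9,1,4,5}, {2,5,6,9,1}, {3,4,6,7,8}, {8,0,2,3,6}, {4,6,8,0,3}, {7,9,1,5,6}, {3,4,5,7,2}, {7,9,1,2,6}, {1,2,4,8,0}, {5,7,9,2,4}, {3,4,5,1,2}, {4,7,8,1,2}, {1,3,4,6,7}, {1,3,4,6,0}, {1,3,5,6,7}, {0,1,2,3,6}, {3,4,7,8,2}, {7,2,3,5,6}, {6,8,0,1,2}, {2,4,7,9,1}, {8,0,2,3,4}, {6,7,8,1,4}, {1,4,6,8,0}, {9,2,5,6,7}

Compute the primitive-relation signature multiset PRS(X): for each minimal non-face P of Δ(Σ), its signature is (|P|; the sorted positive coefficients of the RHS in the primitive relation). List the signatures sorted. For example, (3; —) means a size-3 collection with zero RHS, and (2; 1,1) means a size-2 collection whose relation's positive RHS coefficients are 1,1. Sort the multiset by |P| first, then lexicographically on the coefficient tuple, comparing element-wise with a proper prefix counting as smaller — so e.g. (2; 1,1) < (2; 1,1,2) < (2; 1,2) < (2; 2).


The 12 primitive collections of Σ (r=10, n=5):

  P={0,7}:  v_{0} + v_{7} = v_{4}  ⇒ sig = (2; 1)
  P={3,9}:  v_{3} + v_{9} = v_{5}  ⇒ sig = (2; 1)
  P={0,9}:  v_{0} + v_{9} = v_{1} + v_{2} + v_{3} + v_{4}  ⇒ sig = (2; 1,1,1,1)
  P={0,5}:  v_{0} + v_{5} = v_{1} + v_{2} + 2·v_{3} + v_{4}  ⇒ sig = (2; 1,1,1,2)
  P={5,8}:  v_{5} + v_{8} = v_{2} + v_{3} + 2·v_{7}  ⇒ sig = (2; 1,1,2)
  P={8,9}:  v_{8} + v_{9} = v_{2} + 2·v_{7}  ⇒ sig = (2; 1,2)
  P={2,4,6}:  v_{2} + v_{4} + v_{6} = 0  ⇒ sig = (3; —)
  P={1,3,8}:  v_{1} + v_{3} + v_{8} = v_{7}  ⇒ sig = (3; 1)
  P={4,6,9}:  v_{4} + v_{6} + v_{9} = v_{1} + v_{3} + v_{7}  ⇒ sig = (3; 1,1,1)
  P={4,5,6}:  v_{4} + v_{5} + v_{6} = v_{1} + 2·v_{3} + v_{7}  ⇒ sig = (3; 1,1,2)
  P={1,2,3,7}:  v_{1} + v_{2} + v_{3} + v_{7} = v_{9}  ⇒ sig = (4; 1)
  P={1,2,5,7}:  v_{1} + v_{2} + v_{5} + v_{7} = 2·v_{9}  ⇒ sig = (4; 2)

Hence PRS(X_Σ) =
    |P|=2: 6 collections, coeffs (1), (1), (1,1,1,1), (1,1,1,2), (1,1,2), (1,2)
    |P|=3: 4 collections, coeffs (), (1), (1,1,1), (1,1,2)
    |P|=4: 2 collections, coeffs (1), (2)


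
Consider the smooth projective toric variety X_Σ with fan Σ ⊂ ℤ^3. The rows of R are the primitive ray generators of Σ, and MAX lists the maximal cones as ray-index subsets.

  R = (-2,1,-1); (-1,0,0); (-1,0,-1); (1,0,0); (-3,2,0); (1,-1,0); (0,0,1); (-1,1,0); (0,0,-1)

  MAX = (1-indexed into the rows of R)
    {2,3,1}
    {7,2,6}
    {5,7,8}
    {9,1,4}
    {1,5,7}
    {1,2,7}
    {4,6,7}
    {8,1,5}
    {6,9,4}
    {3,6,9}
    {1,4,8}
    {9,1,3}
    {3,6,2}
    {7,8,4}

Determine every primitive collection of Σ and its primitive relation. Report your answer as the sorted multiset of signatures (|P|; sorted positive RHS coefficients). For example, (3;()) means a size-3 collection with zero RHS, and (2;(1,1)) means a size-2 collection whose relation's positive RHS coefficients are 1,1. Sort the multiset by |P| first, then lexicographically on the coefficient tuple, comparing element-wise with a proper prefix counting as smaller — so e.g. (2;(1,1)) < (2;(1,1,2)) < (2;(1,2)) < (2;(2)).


The 17 primitive collections of Σ (r=9, n=3):

  {2,4}:  v_{2} + v_{4} = 0 ; sig = (2;())
  {6,8}:  v_{6} + v_{8} = 0 ; sig = (2;())
  {7,9}:  v_{7} + v_{9} = 0 ; sig = (2;())
  {1,6}:  v_{1} + v_{6} = v_{3} ; sig = (2;(1))
  {2,9}:  v_{2} + v_{9} = v_{3} ; sig = (2;(1))
  {3,4}:  v_{3} + v_{4} = v_{9} ; sig = (2;(1))
  {3,7}:  v_{3} + v_{7} = v_{2} ; sig = (2;(1))
  {3,8}:  v_{3} + v_{8} = v_{1} ; sig = (2;(1))
  {2,8}:  v_{2} + v_{8} = v_{1} + v_{7} ; sig = (2;(1,1))
  {5,6}:  v_{5} + v_{6} = v_{1} + v_{7} ; sig = (2;(1,1))
  {5,9}:  v_{5} + v_{9} = v_{1} + v_{8} ; sig = (2;(1,1))
  {8,9}:  v_{8} + v_{9} = v_{1} + v_{4} ; sig = (2;(1,1))
  {3,5}:  v_{3} + v_{5} = 2·v_{1} + v_{7} ; sig = (2;(1,2))
  {4,5}:  v_{4} + v_{5} = 2·v_{8} ; sig = (2;(2))
  {2,5}:  v_{2} + v_{5} = 2·v_{1} + 2·v_{7} ; sig = (2;(2,2))
  {1,4,7}:  v_{1} + v_{4} + v_{7} = v_{8} ; sig = (3;(1))
  {1,7,8}:  v_{1} + v_{7} + v_{8} = v_{5} ; sig = (3;(1))

Hence PRS(X_Σ) =
[(2;()), (2;()), (2;()), (2;(1)), (2;(1)), (2;(1)), (2;(1)), (2;(1)), (2;(1,1)), (2;(1,1)), (2;(1,1)), (2;(1,1)), (2;(1,2)), (2;(2)), (2;(2,2)), (3;(1)), (3;(1))]


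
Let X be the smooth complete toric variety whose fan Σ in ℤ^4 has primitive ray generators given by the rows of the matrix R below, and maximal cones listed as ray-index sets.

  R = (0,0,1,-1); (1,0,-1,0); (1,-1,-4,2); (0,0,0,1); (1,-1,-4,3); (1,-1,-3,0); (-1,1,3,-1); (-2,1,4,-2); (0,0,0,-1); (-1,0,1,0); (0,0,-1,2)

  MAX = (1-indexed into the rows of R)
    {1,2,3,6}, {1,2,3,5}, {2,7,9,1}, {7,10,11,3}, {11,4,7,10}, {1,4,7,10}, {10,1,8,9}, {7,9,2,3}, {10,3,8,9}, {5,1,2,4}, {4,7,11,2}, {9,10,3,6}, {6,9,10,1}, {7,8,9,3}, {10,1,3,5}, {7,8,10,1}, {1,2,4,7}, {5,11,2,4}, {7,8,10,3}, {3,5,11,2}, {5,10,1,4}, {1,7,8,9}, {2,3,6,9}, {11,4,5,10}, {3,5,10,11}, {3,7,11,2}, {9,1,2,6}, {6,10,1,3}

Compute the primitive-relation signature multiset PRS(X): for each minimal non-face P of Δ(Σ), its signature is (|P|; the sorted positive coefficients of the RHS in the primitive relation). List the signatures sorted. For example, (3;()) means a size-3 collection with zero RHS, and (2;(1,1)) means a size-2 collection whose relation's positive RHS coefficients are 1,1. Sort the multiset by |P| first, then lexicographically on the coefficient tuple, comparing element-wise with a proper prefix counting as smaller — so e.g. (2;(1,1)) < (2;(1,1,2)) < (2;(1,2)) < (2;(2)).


Primitive collections (20):

  P = {2,10}:  v_{2} + v_{10} = 0  ⟹  sig = (2;())
  P = {4,9}:  v_{4} + v_{9} = 0  ⟹  sig = (2;())
  P = {1,11}:  v_{1} + v_{11} = v_{4}  ⟹  sig = (2;(1))
  P = {3,4}:  v_{3} + v_{4} = v_{5}  ⟹  sig = (2;(1))
  P = {5,7}:  v_{5} + v_{7} = v_{11}  ⟹  sig = (2;(1))
  P = {5,9}:  v_{5} + v_{9} = v_{3}  ⟹  sig = (2;(1))
  P = {6,7}:  v_{6} + v_{7} = v_{9}  ⟹  sig = (2;(1))
  P = {6,11}:  v_{6} + v_{11} = v_{3}  ⟹  sig = (2;(1))
  P = {2,8}:  v_{2} + v_{8} = v_{7} + v_{9}  ⟹  sig = (2;(1,1))
  P = {4,6}:  v_{4} + v_{6} = v_{1} + v_{3}  ⟹  sig = (2;(1,1))
  P = {4,8}:  v_{4} + v_{8} = v_{7} + v_{10}  ⟹  sig = (2;(1,1))
  P = {9,11}:  v_{9} + v_{11} = v_{3} + v_{7}  ⟹  sig = (2;(1,1))
  P = {5,8}:  v_{5} + v_{8} = v_{3} + v_{7} + v_{10}  ⟹  sig = (2;(1,1,1))
  P = {8,11}:  v_{8} + v_{11} = v_{3} + 2·v_{7} + v_{10}  ⟹  sig = (2;(1,1,2))
  P = {5,6}:  v_{5} + v_{6} = v_{1} + 2·v_{3}  ⟹  sig = (2;(1,2))
  P = {6,8}:  v_{6} + v_{8} = 2·v_{9} + v_{10}  ⟹  sig = (2;(1,2))
  P = {1,3,7}:  v_{1} + v_{3} + v_{7} = 0  ⟹  sig = (3;())
  P = {1,3,9}:  v_{1} + v_{3} + v_{9} = v_{6}  ⟹  sig = (3;(1))
  P = {7,9,10}:  v_{7} + v_{9} + v_{10} = v_{8}  ⟹  sig = (3;(1))
  P = {1,3,8}:  v_{1} + v_{3} + v_{8} = v_{9} + v_{10}  ⟹  sig = (3;(1,1))

Signatures (|P|; sorted positive RHS coefficients), sorted:
    |P|=2: 16 collections, coeffs (), (), (1), (1), (1), (1), (1), (1), (1,1), (1,1), (1,1), (1,1), (1,1,1), (1,1,2), (1,2), (1,2)
    |P|=3: 4 collections, coeffs (), (1), (1), (1,1)


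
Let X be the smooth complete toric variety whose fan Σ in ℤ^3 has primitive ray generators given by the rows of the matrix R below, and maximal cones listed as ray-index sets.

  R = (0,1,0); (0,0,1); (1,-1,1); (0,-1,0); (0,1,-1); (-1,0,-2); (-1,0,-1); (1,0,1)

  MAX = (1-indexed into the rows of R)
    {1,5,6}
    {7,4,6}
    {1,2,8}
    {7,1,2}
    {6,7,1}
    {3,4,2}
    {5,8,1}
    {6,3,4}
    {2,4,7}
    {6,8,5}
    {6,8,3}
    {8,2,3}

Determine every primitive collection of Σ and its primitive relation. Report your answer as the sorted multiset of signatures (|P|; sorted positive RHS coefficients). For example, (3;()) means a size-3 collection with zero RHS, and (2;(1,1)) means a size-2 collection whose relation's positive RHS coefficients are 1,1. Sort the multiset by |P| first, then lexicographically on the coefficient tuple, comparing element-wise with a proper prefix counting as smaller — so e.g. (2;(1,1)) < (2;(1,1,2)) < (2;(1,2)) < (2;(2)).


|primitive collections| = 11. Relations:

  • {1,4}:  v_{1} + v_{4} = 0  ⇒ sig = (2;())
  • {7,8}:  v_{7} + v_{8} = 0  ⇒ sig = (2;())
  • {1,3}:  v_{1} + v_{3} = v_{8}  ⇒ sig = (2;(1))
  • {2,5}:  v_{2} + v_{5} = v_{1}  ⇒ sig = (2;(1))
  • {2,6}:  v_{2} + v_{6} = v_{7}  ⇒ sig = (2;(1))
  • {3,7}:  v_{3} + v_{7} = v_{4}  ⇒ sig = (2;(1))
  • {4,8}:  v_{4} + v_{8} = v_{3}  ⇒ sig = (2;(1))
  • {4,5}:  v_{4} + v_{5} = v_{6} + v_{8}  ⇒ sig = (2;(1,1))
  • {5,7}:  v_{5} + v_{7} = v_{1} + v_{6}  ⇒ sig = (2;(1,1))
  • {3,5}:  v_{3} + v_{5} = v_{6} + 2·v_{8}  ⇒ sig = (2;(1,2))
  • {1,6,8}:  v_{1} + v_{6} + v_{8} = v_{5}  ⇒ sig = (3;(1))

Hence PRS(X_Σ) =
{ (2;()) ×2,  (2;(1)) ×5,  (2;(1,1)) ×2,  (2;(1,2)),  (3;(1)) }


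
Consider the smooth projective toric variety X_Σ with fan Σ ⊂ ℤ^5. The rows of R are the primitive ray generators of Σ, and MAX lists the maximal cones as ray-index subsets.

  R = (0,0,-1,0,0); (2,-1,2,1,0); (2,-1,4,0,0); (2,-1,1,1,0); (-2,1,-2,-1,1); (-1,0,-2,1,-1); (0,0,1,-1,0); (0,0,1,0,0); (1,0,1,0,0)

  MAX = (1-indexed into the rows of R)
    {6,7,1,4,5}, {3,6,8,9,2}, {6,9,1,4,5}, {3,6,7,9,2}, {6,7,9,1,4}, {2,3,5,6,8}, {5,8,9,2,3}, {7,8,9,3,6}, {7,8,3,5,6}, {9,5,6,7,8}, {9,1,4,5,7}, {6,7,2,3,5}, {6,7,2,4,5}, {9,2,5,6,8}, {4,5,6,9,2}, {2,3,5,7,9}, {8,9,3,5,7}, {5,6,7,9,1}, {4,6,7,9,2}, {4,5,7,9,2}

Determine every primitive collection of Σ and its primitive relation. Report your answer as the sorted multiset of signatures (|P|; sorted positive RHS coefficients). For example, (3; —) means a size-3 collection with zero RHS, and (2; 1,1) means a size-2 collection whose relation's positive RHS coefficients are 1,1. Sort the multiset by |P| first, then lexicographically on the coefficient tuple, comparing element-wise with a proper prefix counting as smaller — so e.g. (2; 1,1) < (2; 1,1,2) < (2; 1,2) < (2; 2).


9 collections generate NE(X_Σ); each relation:

  {1,8}:  v_{1} + v_{8} = 0  →  sig = (2; —)
  {1,2}:  v_{1} + v_{2} = v_{4}  →  sig = (2; 1)
  {4,8}:  v_{4} + v_{8} = v_{2}  →  sig = (2; 1)
  {1,3}:  v_{1} + v_{3} = v_{2} + v_{7}  →  sig = (2; 1,1)
  {3,4}:  v_{3} + v_{4} = 2·v_{2} + v_{7}  →  sig = (2; 1,2)
  {2,7,8}:  v_{2} + v_{7} + v_{8} = v_{3}  →  sig = (3; 1)
  {3,5,6,9}:  v_{3} + v_{5} + v_{6} + v_{9} = v_{8}  →  sig = (4; 1)
  {2,5,6,7,9}:  v_{2} + v_{5} + v_{6} + v_{7} + v_{9} = 0  →  sig = (5; —)
  {4,5,6,7,9}:  v_{4} + v_{5} + v_{6} + v_{7} + v_{9} = v_{1}  →  sig = (5; 1)

Sorted signature multiset PRS(X):
{ (2; —),  (2; 1) ×2,  (2; 1,1),  (2; 1,2),  (3; 1),  (4; 1),  (5; —),  (5; 1) }


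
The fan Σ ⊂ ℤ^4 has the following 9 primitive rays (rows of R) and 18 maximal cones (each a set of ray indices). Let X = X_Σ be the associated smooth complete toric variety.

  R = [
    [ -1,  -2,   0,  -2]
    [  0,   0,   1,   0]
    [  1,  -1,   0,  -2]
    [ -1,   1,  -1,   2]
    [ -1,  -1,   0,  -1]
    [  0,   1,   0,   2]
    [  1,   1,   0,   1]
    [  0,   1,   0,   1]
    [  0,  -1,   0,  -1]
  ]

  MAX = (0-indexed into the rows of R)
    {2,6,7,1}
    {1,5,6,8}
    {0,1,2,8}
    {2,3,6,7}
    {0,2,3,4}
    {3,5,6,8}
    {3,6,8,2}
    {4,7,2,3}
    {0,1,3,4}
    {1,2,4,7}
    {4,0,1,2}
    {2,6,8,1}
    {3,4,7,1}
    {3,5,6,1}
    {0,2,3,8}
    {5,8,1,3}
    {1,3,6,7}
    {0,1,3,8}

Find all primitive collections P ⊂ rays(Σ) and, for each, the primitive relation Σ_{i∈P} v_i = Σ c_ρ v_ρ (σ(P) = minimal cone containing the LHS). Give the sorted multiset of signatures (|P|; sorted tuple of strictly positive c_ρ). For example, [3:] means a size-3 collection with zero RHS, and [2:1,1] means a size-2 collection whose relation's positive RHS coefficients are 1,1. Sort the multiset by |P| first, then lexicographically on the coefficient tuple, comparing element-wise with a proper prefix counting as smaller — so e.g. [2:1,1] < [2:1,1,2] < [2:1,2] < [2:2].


The 11 primitive collections of Σ (r=9, n=4):

  • {4,6}:  v_{4} + v_{6} = 0  so sig = [2:]
  • {7,8}:  v_{7} + v_{8} = 0  so sig = [2:]
  • {0,6}:  v_{0} + v_{6} = v_{8}  so sig = [2:1]
  • {0,7}:  v_{0} + v_{7} = v_{4}  so sig = [2:1]
  • {4,8}:  v_{4} + v_{8} = v_{0}  so sig = [2:1]
  • {2,5}:  v_{2} + v_{5} = v_{6} + v_{8}  so sig = [2:1,1]
  • {4,5}:  v_{4} + v_{5} = v_{1} + v_{3} + v_{8}  so sig = [2:1,1,1]
  • {5,7}:  v_{5} + v_{7} = v_{1} + v_{3} + v_{6}  so sig = [2:1,1,1]
  • {0,5}:  v_{0} + v_{5} = v_{1} + v_{3} + 2·v_{8}  so sig = [2:1,1,2]
  • {1,2,3}:  v_{1} + v_{2} + v_{3} = 0  so sig = [3:]
  • {1,3,6,8}:  v_{1} + v_{3} + v_{6} + v_{8} = v_{5}  so sig = [4:1]

Signatures (|P|; sorted positive RHS coefficients), sorted:
    |P|=2: 9 collections, coeffs (), (), (1), (1), (1), (1,1), (1,1,1), (1,1,1), (1,1,2)
    |P|=3: 1 collection, coeffs ()
    |P|=4: 1 collection, coeffs (1)


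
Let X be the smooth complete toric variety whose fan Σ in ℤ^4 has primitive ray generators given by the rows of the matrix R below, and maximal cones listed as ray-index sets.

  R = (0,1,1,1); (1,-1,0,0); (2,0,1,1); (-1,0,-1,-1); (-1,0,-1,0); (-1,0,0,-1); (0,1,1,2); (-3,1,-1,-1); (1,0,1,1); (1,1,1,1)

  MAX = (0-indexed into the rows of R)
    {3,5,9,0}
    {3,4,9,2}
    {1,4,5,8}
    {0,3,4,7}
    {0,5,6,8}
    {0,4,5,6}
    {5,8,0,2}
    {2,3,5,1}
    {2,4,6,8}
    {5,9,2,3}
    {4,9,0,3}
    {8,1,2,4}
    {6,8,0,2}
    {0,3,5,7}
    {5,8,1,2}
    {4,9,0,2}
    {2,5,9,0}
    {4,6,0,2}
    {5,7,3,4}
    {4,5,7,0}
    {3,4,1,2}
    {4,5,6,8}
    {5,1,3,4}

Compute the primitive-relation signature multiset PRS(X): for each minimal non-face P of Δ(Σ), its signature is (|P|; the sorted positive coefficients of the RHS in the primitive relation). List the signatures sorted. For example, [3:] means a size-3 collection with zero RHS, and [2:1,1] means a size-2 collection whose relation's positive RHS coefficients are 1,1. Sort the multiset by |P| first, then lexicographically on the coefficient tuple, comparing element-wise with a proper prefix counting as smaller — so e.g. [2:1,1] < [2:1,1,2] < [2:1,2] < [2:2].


Σ has 18 primitive collections:

  {3,8}:  v_{3} + v_{8} = 0  →  sig = [2:]
  {0,1}:  v_{0} + v_{1} = v_{8}  →  sig = [2:1]
  {1,9}:  v_{1} + v_{9} = v_{2}  →  sig = [2:1]
  {1,7}:  v_{1} + v_{7} = v_{4} + v_{5}  →  sig = [2:1,1]
  {2,7}:  v_{2} + v_{7} = v_{0} + v_{3}  →  sig = [2:1,1]
  {3,6}:  v_{3} + v_{6} = v_{0} + v_{4}  →  sig = [2:1,1]
  {8,9}:  v_{8} + v_{9} = v_{0} + v_{2}  →  sig = [2:1,1]
  {7,8}:  v_{7} + v_{8} = v_{0} + v_{4} + v_{5}  →  sig = [2:1,1,1]
  {6,9}:  v_{6} + v_{9} = 2·v_{0} + v_{2} + v_{4}  →  sig = [2:1,1,2]
  {1,6}:  v_{1} + v_{6} = v_{4} + 2·v_{8}  →  sig = [2:1,2]
  {6,7}:  v_{6} + v_{7} = 2·v_{0} + 2·v_{4} + v_{5}  →  sig = [2:1,2,2]
  {7,9}:  v_{7} + v_{9} = 2·v_{0} + 2·v_{3}  →  sig = [2:2,2]
  {2,4,5}:  v_{2} + v_{4} + v_{5} = 0  →  sig = [3:]
  {0,2,3}:  v_{0} + v_{2} + v_{3} = v_{9}  →  sig = [3:1]
  {0,4,8}:  v_{0} + v_{4} + v_{8} = v_{6}  →  sig = [3:1]
  {2,5,6}:  v_{2} + v_{5} + v_{6} = v_{0} + v_{8}  →  sig = [3:1,1]
  {4,5,9}:  v_{4} + v_{5} + v_{9} = v_{0} + v_{3}  →  sig = [3:1,1]
  {0,3,4,5}:  v_{0} + v_{3} + v_{4} + v_{5} = v_{7}  →  sig = [4:1]

so the primitive-relation signature multiset is
    [2:]
    [2:1]
    [2:1]
    [2:1,1]
    [2:1,1]
    [2:1,1]
    [2:1,1]
    [2:1,1,1]
    [2:1,1,2]
    [2:1,2]
    [2:1,2,2]
    [2:2,2]
    [3:]
    [3:1]
    [3:1]
    [3:1,1]
    [3:1,1]
    [4:1]
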